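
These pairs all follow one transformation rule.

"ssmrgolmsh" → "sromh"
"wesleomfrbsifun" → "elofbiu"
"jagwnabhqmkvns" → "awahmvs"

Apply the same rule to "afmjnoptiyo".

fjoty

The pattern: keep every other character starting from the second (positions 2nd, 4th, 6th, ...).
For "afmjnoptiyo" the result is "fjoty".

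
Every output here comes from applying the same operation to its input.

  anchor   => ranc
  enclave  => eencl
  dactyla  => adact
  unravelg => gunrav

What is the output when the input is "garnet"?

In each case the input is transformed by: move the last 3 characters to the front (rotate right by 3), then delete the first 2 characters.
"garnet" → "netgar" → "tgar".
(Check on "dactyla": → "yladact" → "adact" ✓)

tgar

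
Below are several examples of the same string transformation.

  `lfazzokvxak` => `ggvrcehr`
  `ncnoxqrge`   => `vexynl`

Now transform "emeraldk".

Each output is the input with this applied: delete the first 3 characters, then shift every letter 7 places forward in the alphabet (wrapping around).
Applying that to "emeraldk" gives "yhskr".

yhskr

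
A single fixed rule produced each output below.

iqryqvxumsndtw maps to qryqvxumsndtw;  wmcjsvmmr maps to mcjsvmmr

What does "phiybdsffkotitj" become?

hiybdsffkotitj

Looking at the pairs, the operation is to delete the first character.
For "phiybdsffkotitj" the result is "hiybdsffkotitj".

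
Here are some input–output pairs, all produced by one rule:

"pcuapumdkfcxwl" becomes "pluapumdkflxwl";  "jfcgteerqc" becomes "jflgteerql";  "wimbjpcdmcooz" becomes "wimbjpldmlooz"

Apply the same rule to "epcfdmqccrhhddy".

Rule — replace every "c" with "l".
Applying that to "epcfdmqccrhhddy" gives "eplfdmqllrhhddy".

eplfdmqllrhhddy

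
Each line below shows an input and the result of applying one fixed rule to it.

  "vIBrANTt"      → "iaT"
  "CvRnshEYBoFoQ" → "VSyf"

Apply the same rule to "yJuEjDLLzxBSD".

jJlb

Rule — keep one character in every 3, starting at position 2 (positions 2nd, 5th, 8th, ...), then flip the case of every letter.
Working it through for "yJuEjDLLzxBSD": intermediate "JjLB", final "jJlb".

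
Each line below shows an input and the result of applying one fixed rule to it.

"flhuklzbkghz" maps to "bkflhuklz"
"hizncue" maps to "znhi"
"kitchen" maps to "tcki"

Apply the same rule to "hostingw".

tihos

What's happening: delete the last 3 characters, then move the last 2 characters to the front (rotate right by 2).
Starting from "hostingw": after the first operation, "hosti"; after the second, "tihos".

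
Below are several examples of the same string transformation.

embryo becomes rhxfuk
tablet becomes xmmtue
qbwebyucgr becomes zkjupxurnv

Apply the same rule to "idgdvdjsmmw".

Rule — shift every letter 7 places backward in the alphabet (wrapping around), then move the last 2 characters to the front (rotate right by 2).
On "idgdvdjsmmw": the first step gives "bwzwowclffp", and the second then gives "fpbwzwowclf".

fpbwzwowclf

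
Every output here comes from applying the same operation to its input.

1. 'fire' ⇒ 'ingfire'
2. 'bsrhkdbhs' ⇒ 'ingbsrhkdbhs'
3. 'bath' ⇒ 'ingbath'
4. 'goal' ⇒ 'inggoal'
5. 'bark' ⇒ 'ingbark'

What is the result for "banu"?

In each case the input is transformed by: prepend "ing".
On "banu" that produces "ingbanu".

ingbanu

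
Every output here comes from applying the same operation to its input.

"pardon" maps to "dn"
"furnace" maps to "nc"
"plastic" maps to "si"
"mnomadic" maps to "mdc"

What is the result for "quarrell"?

Rule — keep every other character starting from the second (positions 2nd, 4th, 6th, ...), then delete the first character.
Applying both steps to "quarrell": "urel", then "rel".

rel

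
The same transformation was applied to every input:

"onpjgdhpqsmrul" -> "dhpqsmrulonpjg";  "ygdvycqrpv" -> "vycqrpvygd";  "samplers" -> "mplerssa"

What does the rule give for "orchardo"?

The pattern: swap the front and back halves of the string, then move the last 2 characters to the front (rotate right by 2).
So "orchardo" becomes "chardoor".

chardoor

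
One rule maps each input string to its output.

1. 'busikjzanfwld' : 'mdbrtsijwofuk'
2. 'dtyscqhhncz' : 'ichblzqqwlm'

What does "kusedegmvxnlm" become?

vdbnmnpvegwut

Rule — swap the first and last characters, then shift every letter 9 places forward in the alphabet (wrapping around).
Working it through for "kusedegmvxnlm": intermediate "musedegmvxnlk", final "vdbnmnpvegwut".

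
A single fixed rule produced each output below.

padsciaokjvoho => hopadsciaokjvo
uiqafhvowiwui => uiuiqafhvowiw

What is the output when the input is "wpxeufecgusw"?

What's happening: move the last 2 characters to the front (rotate right by 2).
On "wpxeufecgusw" that produces "swwpxeufecgu".

swwpxeufecgu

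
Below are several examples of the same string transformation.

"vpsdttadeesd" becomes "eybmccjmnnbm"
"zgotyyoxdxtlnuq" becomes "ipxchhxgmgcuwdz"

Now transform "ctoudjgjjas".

In each case the input is transformed by: shift every letter 9 places forward in the alphabet (wrapping around).
Applying that to "ctoudjgjjas" gives "lcxdmspssjb".

lcxdmspssjb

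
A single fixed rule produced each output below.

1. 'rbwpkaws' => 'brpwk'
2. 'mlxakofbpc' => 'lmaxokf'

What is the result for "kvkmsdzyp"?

The rule is to delete the last 3 characters, then swap each adjacent pair of characters (1↔2, 3↔4, ...).
For "kvkmsdzyp", step one produces "kvkmsd"; step two turns that into "vkmkds".

vkmkds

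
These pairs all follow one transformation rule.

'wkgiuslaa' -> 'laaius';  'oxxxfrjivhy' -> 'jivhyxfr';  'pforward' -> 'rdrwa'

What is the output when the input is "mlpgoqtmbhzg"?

Looking at the pairs, the operation is to delete the first 3 characters, then move the first 3 characters to the end (rotate left by 3).
For "mlpgoqtmbhzg", step one produces "goqtmbhzg"; step two turns that into "tmbhzggoq".

tmbhzggoq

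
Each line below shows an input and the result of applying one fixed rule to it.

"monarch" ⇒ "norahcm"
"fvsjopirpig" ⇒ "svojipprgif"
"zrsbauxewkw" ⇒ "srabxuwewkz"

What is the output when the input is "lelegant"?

legenalt

The transformation: move the first character to the end, then swap each adjacent pair of characters (1↔2, 3↔4, ...).
On "lelegant": the first step gives "elegantl", and the second then gives "legenalt".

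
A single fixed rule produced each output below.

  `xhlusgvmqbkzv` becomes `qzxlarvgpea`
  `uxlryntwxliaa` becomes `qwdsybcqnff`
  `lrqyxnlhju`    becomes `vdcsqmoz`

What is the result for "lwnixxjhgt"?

snccomly

What's happening: shift every letter 5 places forward in the alphabet (wrapping around), then delete the first 2 characters.
Applying that to "lwnixxjhgt" gives "snccomly".
(Check on "uxlryntwxliaa": → "zcqwdsybcqnff" → "qwdsybcqnff" ✓)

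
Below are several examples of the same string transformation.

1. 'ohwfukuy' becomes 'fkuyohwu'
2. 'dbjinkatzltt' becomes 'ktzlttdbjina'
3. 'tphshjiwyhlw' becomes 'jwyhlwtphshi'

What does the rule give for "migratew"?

The pattern: swap the front and back halves of the string, then swap the first and last characters.
Working it through for "migratew": intermediate "atewmigr", final "rtewmiga".

rtewmiga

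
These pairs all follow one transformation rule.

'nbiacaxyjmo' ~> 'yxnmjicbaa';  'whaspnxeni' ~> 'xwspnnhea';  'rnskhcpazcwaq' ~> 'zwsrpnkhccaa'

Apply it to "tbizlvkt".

The transformation: delete the last character, then sort the characters into reverse alphabetical order.
"tbizlvkt" → "tbizlvk" → "zvtlkib".

zvtlkib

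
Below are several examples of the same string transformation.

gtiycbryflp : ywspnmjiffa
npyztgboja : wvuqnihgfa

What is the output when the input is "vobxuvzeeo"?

In each case the input is transformed by: shift every letter 7 places forward in the alphabet (wrapping around), then sort the characters into reverse alphabetical order.
Applying that to "vobxuvzeeo" gives "vvlligeccb".

vvlligeccb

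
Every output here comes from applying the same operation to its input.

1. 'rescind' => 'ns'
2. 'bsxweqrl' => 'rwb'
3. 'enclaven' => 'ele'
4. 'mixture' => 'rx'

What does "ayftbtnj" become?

The rule is to reverse the string, then keep one character in every 3, starting at position 2 (positions 2nd, 5th, 8th, ...).
Starting from "ayftbtnj": after the first operation, "jntbtfya"; after the second, "nta".

nta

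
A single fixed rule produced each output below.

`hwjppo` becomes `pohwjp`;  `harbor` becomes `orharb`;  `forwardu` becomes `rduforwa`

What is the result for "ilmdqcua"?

What's happening: move the first character to the end, then swap the front and back halves of the string.
Applying both steps to "ilmdqcua": "lmdqcuai", then "cuailmdq".

cuailmdq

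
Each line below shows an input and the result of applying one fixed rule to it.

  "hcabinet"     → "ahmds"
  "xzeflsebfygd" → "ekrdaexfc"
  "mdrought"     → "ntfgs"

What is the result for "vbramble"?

zlakd

Rule — delete the first 3 characters, then shift every letter 1 place backward in the alphabet (wrapping around).
Applying both steps to "vbramble": "amble", then "zlakd".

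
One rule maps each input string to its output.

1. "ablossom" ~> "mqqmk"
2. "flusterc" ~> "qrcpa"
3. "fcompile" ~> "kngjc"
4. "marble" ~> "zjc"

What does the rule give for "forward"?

uypb

The rule is to shift every letter 2 places backward in the alphabet (wrapping around), then delete the first 3 characters.
So "forward" becomes "uypb".
(Check on "flusterc": → "djsqrcpa" → "qrcpa" ✓)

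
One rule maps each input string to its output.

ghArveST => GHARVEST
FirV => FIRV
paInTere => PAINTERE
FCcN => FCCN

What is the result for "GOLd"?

GOLD

Each output is the input with this applied: convert every letter to uppercase.
On "GOLd" that produces "GOLD".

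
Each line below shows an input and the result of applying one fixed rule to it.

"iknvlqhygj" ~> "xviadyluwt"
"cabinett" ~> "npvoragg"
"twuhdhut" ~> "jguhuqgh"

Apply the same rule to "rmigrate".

zetvnerg

The pattern: shift every letter 13 places forward in the alphabet (wrapping around) — i.e. ROT13, then swap each adjacent pair of characters (1↔2, 3↔4, ...).
Working it through for "rmigrate": intermediate "ezvtengr", final "zetvnerg".
(Check on "cabinett": → "pnovargg" → "npvoragg" ✓)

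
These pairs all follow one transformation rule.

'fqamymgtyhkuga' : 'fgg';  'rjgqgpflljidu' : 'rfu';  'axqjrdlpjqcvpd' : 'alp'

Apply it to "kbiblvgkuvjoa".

kga

Rule — keep one character in every 3, starting at position 1 (positions 1st, 4th, 7th, ...), then keep every other character starting from the first (positions 1st, 3rd, 5th, ...).
On "kbiblvgkuvjoa": the first step gives "kbgva", and the second then gives "kga".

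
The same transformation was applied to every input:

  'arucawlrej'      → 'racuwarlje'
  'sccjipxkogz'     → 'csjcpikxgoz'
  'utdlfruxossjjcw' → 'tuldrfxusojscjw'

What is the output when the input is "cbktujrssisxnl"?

The rule is to swap each adjacent pair of characters (1↔2, 3↔4, ...).
Applying that to "cbktujrssisxnl" gives "bctkjusrisxsln".

bctkjusrisxsln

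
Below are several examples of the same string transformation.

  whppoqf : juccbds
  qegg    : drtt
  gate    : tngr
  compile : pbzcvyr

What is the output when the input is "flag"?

synt

In each case the input is transformed by: shift every letter 13 places forward in the alphabet (wrapping around) — i.e. ROT13.
"flag" → "synt".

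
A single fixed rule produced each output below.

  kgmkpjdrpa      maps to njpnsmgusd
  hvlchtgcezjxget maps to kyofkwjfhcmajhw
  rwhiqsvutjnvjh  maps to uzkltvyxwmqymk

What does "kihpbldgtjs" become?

nlkseogjwmv

The transformation: shift every letter 3 places forward in the alphabet (wrapping around).
So "kihpbldgtjs" becomes "nlkseogjwmv".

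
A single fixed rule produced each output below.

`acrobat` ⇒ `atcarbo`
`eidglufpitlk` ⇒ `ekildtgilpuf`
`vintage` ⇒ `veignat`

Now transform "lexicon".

lneoxci

Each output is the input with this applied: take characters alternately from the front and the back (1st, last, 2nd, 2nd-last, ...).
On "lexicon" that produces "lneoxci".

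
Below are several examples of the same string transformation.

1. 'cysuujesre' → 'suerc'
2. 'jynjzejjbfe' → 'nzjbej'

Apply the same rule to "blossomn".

What's happening: keep every other character starting from the first (positions 1st, 3rd, 5th, ...), then move the first character to the end.
On "blossomn": the first step gives "bosm", and the second then gives "osmb".

osmb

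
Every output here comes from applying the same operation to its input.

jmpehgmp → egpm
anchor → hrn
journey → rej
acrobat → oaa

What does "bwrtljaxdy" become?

tjxyw

What's happening: move the first 2 characters to the end (rotate left by 2), then keep every other character starting from the second (positions 2nd, 4th, 6th, ...).
"bwrtljaxdy" → "rtljaxdybw" → "tjxyw".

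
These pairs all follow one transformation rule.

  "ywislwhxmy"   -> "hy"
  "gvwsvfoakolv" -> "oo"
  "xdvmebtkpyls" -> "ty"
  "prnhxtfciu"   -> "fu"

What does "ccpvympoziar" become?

Rule — keep one character in every 3, starting at position 1 (positions 1st, 4th, 7th, ...), then keep only the last 2 characters.
So "ccpvympoziar" becomes "pi".

pi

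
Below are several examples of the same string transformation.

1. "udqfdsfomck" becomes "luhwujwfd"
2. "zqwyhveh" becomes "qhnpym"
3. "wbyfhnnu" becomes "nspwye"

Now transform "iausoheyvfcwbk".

Looking at the pairs, the operation is to shift every letter 9 places backward in the alphabet (wrapping around), then delete the last 2 characters.
Starting from "iausoheyvfcwbk": after the first operation, "zrljfyvpmwtnsb"; after the second, "zrljfyvpmwtn".

zrljfyvpmwtn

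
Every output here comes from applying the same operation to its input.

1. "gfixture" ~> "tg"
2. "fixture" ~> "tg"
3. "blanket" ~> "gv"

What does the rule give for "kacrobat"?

cv

In each case the input is transformed by: shift every letter 2 places forward in the alphabet (wrapping around), then keep only the last 2 characters.
Working it through for "kacrobat": intermediate "mcetqdcv", final "cv".
(Check on "blanket": → "dncpmgv" → "gv" ✓)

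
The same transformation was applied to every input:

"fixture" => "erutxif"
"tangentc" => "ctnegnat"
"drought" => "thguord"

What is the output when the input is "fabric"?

What's happening: reverse the string.
On "fabric" that produces "cirbaf".

cirbaf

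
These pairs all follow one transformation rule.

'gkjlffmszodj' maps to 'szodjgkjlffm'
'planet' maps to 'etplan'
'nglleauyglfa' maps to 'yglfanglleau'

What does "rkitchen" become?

The transformation: move the first character to the end, then swap the front and back halves of the string.
Applying both steps to "rkitchen": "kitchenr", then "henrkitc".
(Check on "nglleauyglfa": → "glleauyglfan" → "yglfanglleau" ✓)

henrkitc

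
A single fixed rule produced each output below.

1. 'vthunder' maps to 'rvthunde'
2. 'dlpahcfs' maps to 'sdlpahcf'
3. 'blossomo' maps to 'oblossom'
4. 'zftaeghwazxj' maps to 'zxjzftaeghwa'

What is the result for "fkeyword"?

What's happening: move the first 3 characters to the end (rotate left by 3), then swap the front and back halves of the string.
Applying both steps to "fkeyword": "ywordfke", then "dfkeywor".

dfkeywor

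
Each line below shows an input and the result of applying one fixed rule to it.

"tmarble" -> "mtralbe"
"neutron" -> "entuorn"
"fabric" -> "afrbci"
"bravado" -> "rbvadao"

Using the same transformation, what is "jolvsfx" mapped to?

The transformation: swap each adjacent pair of characters (1↔2, 3↔4, ...).
Doing the same to "jolvsfx": "ojvlfsx".

ojvlfsx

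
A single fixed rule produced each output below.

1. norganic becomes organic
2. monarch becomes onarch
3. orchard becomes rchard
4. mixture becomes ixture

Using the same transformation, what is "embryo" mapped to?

mbryo

In each case the input is transformed by: delete the first character.
On "embryo" that produces "mbryo".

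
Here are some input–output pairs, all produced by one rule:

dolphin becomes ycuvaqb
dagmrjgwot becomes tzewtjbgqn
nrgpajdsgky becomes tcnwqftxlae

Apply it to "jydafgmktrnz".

In each case the input is transformed by: move the first 2 characters to the end (rotate left by 2), then shift every letter 13 places forward in the alphabet (wrapping around) — i.e. ROT13.
Applying both steps to "jydafgmktrnz": "dafgmktrnzjy", then "qnstzxgeamwl".

qnstzxgeamwl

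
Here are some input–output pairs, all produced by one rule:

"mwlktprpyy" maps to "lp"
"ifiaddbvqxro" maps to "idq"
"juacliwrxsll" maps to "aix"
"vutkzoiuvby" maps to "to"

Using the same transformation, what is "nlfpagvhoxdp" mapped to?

Rule — delete the last 3 characters, then keep one character in every 3, starting at position 3 (positions 3rd, 6th, 9th, ...).
On "nlfpagvhoxdp": the first step gives "nlfpagvho", and the second then gives "fgo".

fgo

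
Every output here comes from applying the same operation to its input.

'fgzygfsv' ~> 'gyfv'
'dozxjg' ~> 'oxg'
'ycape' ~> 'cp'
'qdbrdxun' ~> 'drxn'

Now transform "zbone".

Each output is the input with this applied: keep every other character starting from the second (positions 2nd, 4th, 6th, ...).
So "zbone" becomes "bn".

bn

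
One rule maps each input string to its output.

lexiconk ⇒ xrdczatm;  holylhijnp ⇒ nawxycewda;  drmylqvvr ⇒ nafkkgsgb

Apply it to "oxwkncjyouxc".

zcryndjmrdml

The transformation: move the first 3 characters to the end (rotate left by 3), then shift every letter 11 places backward in the alphabet (wrapping around).
For "oxwkncjyouxc", step one produces "kncjyouxcoxw"; step two turns that into "zcryndjmrdml".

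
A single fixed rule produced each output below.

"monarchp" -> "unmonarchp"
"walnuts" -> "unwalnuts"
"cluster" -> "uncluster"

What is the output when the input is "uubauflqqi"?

Each output is the input with this applied: prepend "un".
"uubauflqqi" → "unuubauflqqi".

unuubauflqqi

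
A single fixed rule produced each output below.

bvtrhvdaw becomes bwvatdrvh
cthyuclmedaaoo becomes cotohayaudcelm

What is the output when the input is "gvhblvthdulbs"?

The transformation: take characters alternately from the front and the back (1st, last, 2nd, 2nd-last, ...).
Doing the same to "gvhblvthdulbs": "gsvbhlbuldvht".

gsvbhlbuldvht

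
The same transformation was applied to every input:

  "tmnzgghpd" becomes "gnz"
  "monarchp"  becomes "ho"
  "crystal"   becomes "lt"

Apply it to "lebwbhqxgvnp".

elqx

The pattern: sort the characters into alphabetical order, then keep one character in every 3, starting at position 3 (positions 3rd, 6th, 9th, ...).
On "lebwbhqxgvnp": the first step gives "bbeghlnpqvwx", and the second then gives "elqx".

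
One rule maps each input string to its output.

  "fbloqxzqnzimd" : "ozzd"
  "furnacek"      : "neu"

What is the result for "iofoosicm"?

Each output is the input with this applied: move the first 2 characters to the end (rotate left by 2), then keep one character in every 3, starting at position 2 (positions 2nd, 5th, 8th, ...).
Working it through for "iofoosicm": intermediate "foosicmio", final "oii".

oii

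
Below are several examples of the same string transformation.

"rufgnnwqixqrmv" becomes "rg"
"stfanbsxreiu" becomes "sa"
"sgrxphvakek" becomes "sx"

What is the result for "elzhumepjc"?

Looking at the pairs, the operation is to keep one character in every 3, starting at position 1 (positions 1st, 4th, 7th, ...), then keep only the first 2 characters.
"elzhumepjc" → "ehec" → "eh".

eh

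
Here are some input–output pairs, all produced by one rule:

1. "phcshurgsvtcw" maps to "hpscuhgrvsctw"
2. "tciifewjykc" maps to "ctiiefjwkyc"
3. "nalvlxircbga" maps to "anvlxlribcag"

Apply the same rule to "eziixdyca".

The transformation: swap each adjacent pair of characters (1↔2, 3↔4, ...).
Applying that to "eziixdyca" gives "zeiidxcya".

zeiidxcya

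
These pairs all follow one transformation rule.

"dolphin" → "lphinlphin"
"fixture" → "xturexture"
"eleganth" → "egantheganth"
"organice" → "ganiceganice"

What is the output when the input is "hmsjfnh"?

sjfnhsjfnh

In each case the input is transformed by: delete the first 2 characters, then write the whole string twice.
On "hmsjfnh": the first step gives "sjfnh", and the second then gives "sjfnhsjfnh".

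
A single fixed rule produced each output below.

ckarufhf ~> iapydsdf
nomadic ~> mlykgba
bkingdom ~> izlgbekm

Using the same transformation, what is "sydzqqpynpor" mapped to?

wqxboownnlpm

The transformation: swap each adjacent pair of characters (1↔2, 3↔4, ...), then shift every letter 2 places backward in the alphabet (wrapping around).
For "sydzqqpynpor", step one produces "yszdqqyppnro"; step two turns that into "wqxboownnlpm".
(Check on "ckarufhf": → "kcrafufh" → "iapydsdf" ✓)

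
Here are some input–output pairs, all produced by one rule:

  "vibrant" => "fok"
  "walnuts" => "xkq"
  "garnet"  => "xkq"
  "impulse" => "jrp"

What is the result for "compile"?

lmi

Looking at the pairs, the operation is to keep every other character starting from the second (positions 2nd, 4th, 6th, ...), then shift every letter 3 places backward in the alphabet (wrapping around).
"compile" → "opl" → "lmi".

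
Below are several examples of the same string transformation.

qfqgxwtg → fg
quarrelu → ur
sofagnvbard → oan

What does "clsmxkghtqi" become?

lmk

In each case the input is transformed by: keep every other character starting from the second (positions 2nd, 4th, 6th, ...), then delete the last 2 characters.
Doing the same to "clsmxkghtqi": "lmk".
(Check on "sofagnvbard": → "oanbr" → "oan" ✓)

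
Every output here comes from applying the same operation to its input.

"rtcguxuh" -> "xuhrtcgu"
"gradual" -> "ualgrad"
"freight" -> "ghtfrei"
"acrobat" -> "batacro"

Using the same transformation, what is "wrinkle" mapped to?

klewrin

The rule is to move the last 3 characters to the front (rotate right by 3).
Doing the same to "wrinkle": "klewrin".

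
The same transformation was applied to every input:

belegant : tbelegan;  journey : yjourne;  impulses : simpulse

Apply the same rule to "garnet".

In each case the input is transformed by: move the last character to the front.
For "garnet" the result is "tgarne".

tgarne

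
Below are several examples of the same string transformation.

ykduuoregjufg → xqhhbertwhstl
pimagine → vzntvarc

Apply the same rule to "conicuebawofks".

In each case the input is transformed by: shift every letter 13 places forward in the alphabet (wrapping around) — i.e. ROT13, then move the first character to the end.
Applying both steps to "conicuebawofks": "pbavphronjbsxf", then "bavphronjbsxfp".

bavphronjbsxfp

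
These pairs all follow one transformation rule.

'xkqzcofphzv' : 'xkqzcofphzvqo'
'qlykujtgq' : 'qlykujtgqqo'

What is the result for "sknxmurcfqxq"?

sknxmurcfqxqqo

What's happening: append "qo".
So "sknxmurcfqxq" becomes "sknxmurcfqxqqo".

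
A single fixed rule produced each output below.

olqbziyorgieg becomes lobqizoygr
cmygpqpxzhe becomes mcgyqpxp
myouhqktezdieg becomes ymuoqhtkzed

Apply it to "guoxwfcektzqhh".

Looking at the pairs, the operation is to delete the last 3 characters, then swap each adjacent pair of characters (1↔2, 3↔4, ...).
So "guoxwfcektzqhh" becomes "ugxofwectkz".

ugxofwectkz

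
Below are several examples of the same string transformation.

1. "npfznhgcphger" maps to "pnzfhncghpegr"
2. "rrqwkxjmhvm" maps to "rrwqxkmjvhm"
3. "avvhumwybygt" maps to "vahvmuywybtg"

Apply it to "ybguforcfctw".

The rule is to swap each adjacent pair of characters (1↔2, 3↔4, ...).
Applying that to "ybguforcfctw" gives "byugofcrcfwt".

byugofcrcfwt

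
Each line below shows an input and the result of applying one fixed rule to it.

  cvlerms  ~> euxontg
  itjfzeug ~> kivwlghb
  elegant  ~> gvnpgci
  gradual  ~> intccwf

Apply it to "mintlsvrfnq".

oskpphvtnxu

The transformation: shift every letter 2 places forward in the alphabet (wrapping around), then take characters alternately from the front and the back (1st, last, 2nd, 2nd-last, ...).
Working it through for "mintlsvrfnq": intermediate "okpvnuxthps", final "oskpphvtnxu".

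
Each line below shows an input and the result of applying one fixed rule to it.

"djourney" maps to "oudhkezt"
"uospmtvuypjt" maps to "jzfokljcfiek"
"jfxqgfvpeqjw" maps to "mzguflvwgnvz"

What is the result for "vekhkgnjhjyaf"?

The pattern: reverse the string, then shift every letter 10 places backward in the alphabet (wrapping around).
Working it through for "vekhkgnjhjyaf": intermediate "fayjhjngkhkev", final "vqozxzdwaxaul".
(Check on "jfxqgfvpeqjw": → "wjqepvfgqxfj" → "mzguflvwgnvz" ✓)

vqozxzdwaxaul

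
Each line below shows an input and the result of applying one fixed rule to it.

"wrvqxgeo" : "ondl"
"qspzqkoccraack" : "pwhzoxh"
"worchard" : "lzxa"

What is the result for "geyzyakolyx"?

bwxlv

The rule is to keep every other character starting from the second (positions 2nd, 4th, 6th, ...), then shift every letter 3 places backward in the alphabet (wrapping around).
For "geyzyakolyx", step one produces "ezaoy"; step two turns that into "bwxlv".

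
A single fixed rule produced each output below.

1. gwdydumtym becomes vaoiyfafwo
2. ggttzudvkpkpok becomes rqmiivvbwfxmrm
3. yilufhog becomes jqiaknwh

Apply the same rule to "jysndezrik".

Looking at the pairs, the operation is to move the last 3 characters to the front (rotate right by 3), then shift every letter 2 places forward in the alphabet (wrapping around).
Starting from "jysndezrik": after the first operation, "rikjysndez"; after the second, "tkmlaupfgb".
(Check on "ggttzudvkpkpok": → "pokggttzudvkpk" → "rqmiivvbwfxmrm" ✓)

tkmlaupfgb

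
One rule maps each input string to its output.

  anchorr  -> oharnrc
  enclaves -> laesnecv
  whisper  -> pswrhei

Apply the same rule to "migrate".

armeitg

The transformation: take characters alternately from the front and the back (1st, last, 2nd, 2nd-last, ...), then move the last 2 characters to the front (rotate right by 2).
For "migrate", step one produces "meitgar"; step two turns that into "armeitg".
(Check on "anchorr": → "arnrcoh" → "oharnrc" ✓)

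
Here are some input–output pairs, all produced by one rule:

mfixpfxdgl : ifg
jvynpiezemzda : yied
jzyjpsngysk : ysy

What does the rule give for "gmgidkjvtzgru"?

gktr

Each output is the input with this applied: keep one character in every 3, starting at position 3 (positions 3rd, 6th, 9th, ...).
Applying that to "gmgidkjvtzgru" gives "gktr".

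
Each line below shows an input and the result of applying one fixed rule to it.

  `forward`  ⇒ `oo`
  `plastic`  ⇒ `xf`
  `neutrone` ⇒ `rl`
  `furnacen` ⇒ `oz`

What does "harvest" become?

The rule is to shift every letter 3 places backward in the alphabet (wrapping around), then keep one character in every 3, starting at position 3 (positions 3rd, 6th, 9th, ...).
Starting from "harvest": after the first operation, "exosbpq"; after the second, "op".
(Check on "plastic": → "mixpqfz" → "xf" ✓)

op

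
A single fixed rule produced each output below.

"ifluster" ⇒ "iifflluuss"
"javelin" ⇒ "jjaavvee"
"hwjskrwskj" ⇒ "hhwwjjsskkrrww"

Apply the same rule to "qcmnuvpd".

qqccmmnnuu

Each output is the input with this applied: delete the last 3 characters, then double every character.
"qcmnuvpd" → "qqccmmnnuu".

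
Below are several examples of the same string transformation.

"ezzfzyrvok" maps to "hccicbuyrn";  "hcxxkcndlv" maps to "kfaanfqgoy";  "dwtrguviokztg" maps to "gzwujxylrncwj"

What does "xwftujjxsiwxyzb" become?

The pattern: shift every letter 3 places forward in the alphabet (wrapping around).
So "xwftujjxsiwxyzb" becomes "aziwxmmavlzabce".

aziwxmmavlzabce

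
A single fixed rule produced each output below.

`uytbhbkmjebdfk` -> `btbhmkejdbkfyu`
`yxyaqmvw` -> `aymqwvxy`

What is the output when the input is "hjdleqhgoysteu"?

In each case the input is transformed by: move the first 2 characters to the end (rotate left by 2), then swap each adjacent pair of characters (1↔2, 3↔4, ...).
On "hjdleqhgoysteu": the first step gives "dleqhgoysteuhj", and the second then gives "ldqeghyotsuejh".

ldqeghyotsuejh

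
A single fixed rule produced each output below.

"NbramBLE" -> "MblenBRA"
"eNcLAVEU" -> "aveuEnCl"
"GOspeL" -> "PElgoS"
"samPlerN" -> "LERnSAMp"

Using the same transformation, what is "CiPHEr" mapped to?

In each case the input is transformed by: flip the case of every letter, then swap the front and back halves of the string.
For "CiPHEr", step one produces "cIpheR"; step two turns that into "heRcIp".
(Check on "NbramBLE": → "nBRAMble" → "MblenBRA" ✓)

heRcIp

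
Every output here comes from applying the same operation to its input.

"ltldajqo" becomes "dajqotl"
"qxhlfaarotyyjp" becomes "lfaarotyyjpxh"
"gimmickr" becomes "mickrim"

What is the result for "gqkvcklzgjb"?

vcklzgjbqk

In each case the input is transformed by: delete the first character, then move the first 2 characters to the end (rotate left by 2).
"gqkvcklzgjb" → "qkvcklzgjb" → "vcklzgjbqk".
(Check on "qxhlfaarotyyjp": → "xhlfaarotyyjp" → "lfaarotyyjpxh" ✓)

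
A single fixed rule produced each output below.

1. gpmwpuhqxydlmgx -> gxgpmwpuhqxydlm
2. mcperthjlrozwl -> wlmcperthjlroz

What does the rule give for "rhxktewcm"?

cmrhxktew

The pattern: move the last 2 characters to the front (rotate right by 2).
For "rhxktewcm" the result is "cmrhxktew".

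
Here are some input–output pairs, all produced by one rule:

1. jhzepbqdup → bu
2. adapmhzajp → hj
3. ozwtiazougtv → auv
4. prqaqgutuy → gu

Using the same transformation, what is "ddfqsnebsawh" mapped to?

nsh

Looking at the pairs, the operation is to delete the first 3 characters, then keep one character in every 3, starting at position 3 (positions 3rd, 6th, 9th, ...).
On "ddfqsnebsawh": the first step gives "qsnebsawh", and the second then gives "nsh".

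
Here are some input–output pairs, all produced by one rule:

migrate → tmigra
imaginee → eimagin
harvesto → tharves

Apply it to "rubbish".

What's happening: delete the last character, then move the last character to the front.
Working it through for "rubbish": intermediate "rubbis", final "srubbi".

srubbi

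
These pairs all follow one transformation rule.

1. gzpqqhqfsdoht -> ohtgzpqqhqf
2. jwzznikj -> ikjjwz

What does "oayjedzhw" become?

The transformation: move the last 3 characters to the front (rotate right by 3), then delete the last 2 characters.
Starting from "oayjedzhw": after the first operation, "zhwoayjed"; after the second, "zhwoayj".
(Check on "gzpqqhqfsdoht": → "ohtgzpqqhqfsd" → "ohtgzpqqhqf" ✓)

zhwoayj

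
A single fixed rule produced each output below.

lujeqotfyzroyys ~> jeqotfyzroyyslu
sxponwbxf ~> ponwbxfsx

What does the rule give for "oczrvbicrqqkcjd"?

zrvbicrqqkcjdoc

The pattern: move the first 2 characters to the end (rotate left by 2).
Doing the same to "oczrvbicrqqkcjd": "zrvbicrqqkcjdoc".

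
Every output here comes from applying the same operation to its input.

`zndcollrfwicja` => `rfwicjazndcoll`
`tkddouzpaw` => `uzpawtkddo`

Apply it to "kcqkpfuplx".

Looking at the pairs, the operation is to swap the front and back halves of the string.
"kcqkpfuplx" → "fuplxkcqkp".

fuplxkcqkp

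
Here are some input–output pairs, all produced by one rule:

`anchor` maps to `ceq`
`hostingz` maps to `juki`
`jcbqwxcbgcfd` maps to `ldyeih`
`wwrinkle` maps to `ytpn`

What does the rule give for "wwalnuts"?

ycpv

Rule — shift every letter 2 places forward in the alphabet (wrapping around), then keep every other character starting from the first (positions 1st, 3rd, 5th, ...).
Applying both steps to "wwalnuts": "yycnpwvu", then "ycpv".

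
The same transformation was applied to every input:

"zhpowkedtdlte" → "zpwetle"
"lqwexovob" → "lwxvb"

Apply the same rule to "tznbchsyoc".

The transformation: keep every other character starting from the first (positions 1st, 3rd, 5th, ...).
Applying that to "tznbchsyoc" gives "tncso".

tncso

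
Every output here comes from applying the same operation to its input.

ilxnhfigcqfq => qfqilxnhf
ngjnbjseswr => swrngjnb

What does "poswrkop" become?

In each case the input is transformed by: move the last 3 characters to the front (rotate right by 3), then delete the last 3 characters.
For "poswrkop", step one produces "kopposwr"; step two turns that into "koppo".

koppo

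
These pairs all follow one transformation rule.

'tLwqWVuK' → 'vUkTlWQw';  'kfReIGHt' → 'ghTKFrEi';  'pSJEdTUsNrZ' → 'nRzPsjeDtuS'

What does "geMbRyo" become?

Looking at the pairs, the operation is to move the last 3 characters to the front (rotate right by 3), then flip the case of every letter.
Starting from "geMbRyo": after the first operation, "RyogeMb"; after the second, "rYOGEmB".
(Check on "pSJEdTUsNrZ": → "NrZpSJEdTUs" → "nRzPsjeDtuS" ✓)

rYOGEmB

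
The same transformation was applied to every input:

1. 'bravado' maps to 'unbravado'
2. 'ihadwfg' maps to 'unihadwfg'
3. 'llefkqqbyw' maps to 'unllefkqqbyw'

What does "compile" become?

uncompile

In each case the input is transformed by: prepend "un".
Applying that to "compile" gives "uncompile".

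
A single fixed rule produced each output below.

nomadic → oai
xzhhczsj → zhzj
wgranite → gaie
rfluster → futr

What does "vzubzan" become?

zba

Looking at the pairs, the operation is to keep every other character starting from the second (positions 2nd, 4th, 6th, ...).
For "vzubzan" the result is "zba".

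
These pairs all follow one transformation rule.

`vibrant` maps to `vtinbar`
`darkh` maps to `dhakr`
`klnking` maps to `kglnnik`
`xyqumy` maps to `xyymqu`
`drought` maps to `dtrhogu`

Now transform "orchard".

odrrcah

Looking at the pairs, the operation is to take characters alternately from the front and the back (1st, last, 2nd, 2nd-last, ...).
On "orchard" that produces "odrrcah".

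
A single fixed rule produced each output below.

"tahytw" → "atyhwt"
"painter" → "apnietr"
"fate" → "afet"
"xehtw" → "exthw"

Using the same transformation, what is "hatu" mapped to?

ahut

Each output is the input with this applied: swap each adjacent pair of characters (1↔2, 3↔4, ...).
Applying that to "hatu" gives "ahut".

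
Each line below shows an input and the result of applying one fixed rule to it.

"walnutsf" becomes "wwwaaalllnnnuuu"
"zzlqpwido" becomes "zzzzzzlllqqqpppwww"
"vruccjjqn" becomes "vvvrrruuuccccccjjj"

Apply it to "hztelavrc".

hhhzzzttteeelllaaa

What's happening: delete the last 3 characters, then repeat every character 3 times.
Working it through for "hztelavrc": intermediate "hztela", final "hhhzzzttteeelllaaa".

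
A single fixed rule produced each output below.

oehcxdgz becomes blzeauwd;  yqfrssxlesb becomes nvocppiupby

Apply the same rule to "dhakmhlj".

eahxejgi

The pattern: shift every letter 3 places backward in the alphabet (wrapping around), then swap each adjacent pair of characters (1↔2, 3↔4, ...).
Applying both steps to "dhakmhlj": "aexhjeig", then "eahxejgi".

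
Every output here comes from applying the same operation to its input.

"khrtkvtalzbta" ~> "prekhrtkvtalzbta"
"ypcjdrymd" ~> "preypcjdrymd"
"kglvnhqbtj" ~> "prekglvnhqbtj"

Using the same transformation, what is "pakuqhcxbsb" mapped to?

Looking at the pairs, the operation is to prepend "pre".
"pakuqhcxbsb" → "prepakuqhcxbsb".

prepakuqhcxbsb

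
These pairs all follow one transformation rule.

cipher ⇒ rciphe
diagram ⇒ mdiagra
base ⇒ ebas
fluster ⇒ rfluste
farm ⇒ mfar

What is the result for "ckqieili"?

Looking at the pairs, the operation is to move the last character to the front.
For "ckqieili" the result is "ickqieil".

ickqieil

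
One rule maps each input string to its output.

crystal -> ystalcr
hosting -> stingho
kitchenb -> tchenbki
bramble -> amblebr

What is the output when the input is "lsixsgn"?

Each output is the input with this applied: move the first 2 characters to the end (rotate left by 2).
On "lsixsgn" that produces "ixsgnls".

ixsgnls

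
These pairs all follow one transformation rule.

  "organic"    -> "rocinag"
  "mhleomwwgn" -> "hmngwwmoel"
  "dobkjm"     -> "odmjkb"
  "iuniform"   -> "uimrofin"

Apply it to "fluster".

Rule — move the first 2 characters to the end (rotate left by 2), then reverse the string.
Starting from "fluster": after the first operation, "usterfl"; after the second, "lfretsu".

lfretsu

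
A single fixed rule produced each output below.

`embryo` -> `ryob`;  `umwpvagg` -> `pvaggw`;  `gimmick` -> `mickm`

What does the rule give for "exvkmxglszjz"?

In each case the input is transformed by: delete the first 2 characters, then move the first character to the end.
On "exvkmxglszjz": the first step gives "vkmxglszjz", and the second then gives "kmxglszjzv".

kmxglszjzv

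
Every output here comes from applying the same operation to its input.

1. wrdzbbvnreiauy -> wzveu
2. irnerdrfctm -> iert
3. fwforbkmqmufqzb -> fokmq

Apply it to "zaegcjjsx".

zgj

Looking at the pairs, the operation is to keep one character in every 3, starting at position 1 (positions 1st, 4th, 7th, ...).
On "zaegcjjsx" that produces "zgj".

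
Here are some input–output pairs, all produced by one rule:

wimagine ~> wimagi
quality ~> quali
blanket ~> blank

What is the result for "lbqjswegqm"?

Each output is the input with this applied: delete the last 2 characters.
So "lbqjswegqm" becomes "lbqjsweg".

lbqjsweg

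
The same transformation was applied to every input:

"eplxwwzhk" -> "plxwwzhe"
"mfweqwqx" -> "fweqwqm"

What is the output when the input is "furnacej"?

urnacef

The rule is to delete the last character, then move the first character to the end.
For "furnacej" the result is "urnacef".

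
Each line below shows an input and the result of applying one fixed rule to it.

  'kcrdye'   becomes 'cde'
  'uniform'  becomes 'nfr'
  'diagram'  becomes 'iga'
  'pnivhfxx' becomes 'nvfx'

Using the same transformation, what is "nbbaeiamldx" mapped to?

baimd

Looking at the pairs, the operation is to keep every other character starting from the second (positions 2nd, 4th, 6th, ...).
So "nbbaeiamldx" becomes "baimd".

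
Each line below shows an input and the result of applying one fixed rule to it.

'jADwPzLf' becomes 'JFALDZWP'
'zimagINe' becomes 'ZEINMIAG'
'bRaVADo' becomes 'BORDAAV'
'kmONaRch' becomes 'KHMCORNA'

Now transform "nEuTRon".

The pattern: take characters alternately from the front and the back (1st, last, 2nd, 2nd-last, ...), then convert every letter to uppercase.
On "nEuTRon": the first step gives "nnEouRT", and the second then gives "NNEOURT".

NNEOURT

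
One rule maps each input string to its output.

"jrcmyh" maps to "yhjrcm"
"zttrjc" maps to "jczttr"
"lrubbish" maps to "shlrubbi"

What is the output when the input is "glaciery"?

Looking at the pairs, the operation is to move the last 2 characters to the front (rotate right by 2).
"glaciery" → "ryglacie".

ryglacie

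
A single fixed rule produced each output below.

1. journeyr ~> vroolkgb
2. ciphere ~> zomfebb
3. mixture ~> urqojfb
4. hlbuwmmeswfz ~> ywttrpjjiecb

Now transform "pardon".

xomlka

Each output is the input with this applied: shift every letter 3 places backward in the alphabet (wrapping around), then sort the characters into reverse alphabetical order.
For "pardon", step one produces "mxoalk"; step two turns that into "xomlka".
(Check on "mixture": → "jfuqrob" → "urqojfb" ✓)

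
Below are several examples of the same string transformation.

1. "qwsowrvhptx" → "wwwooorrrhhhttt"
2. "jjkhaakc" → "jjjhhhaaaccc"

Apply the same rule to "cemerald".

eeeeeeaaaddd

The transformation: keep every other character starting from the second (positions 2nd, 4th, 6th, ...), then repeat every character 3 times.
For "cemerald", step one produces "eead"; step two turns that into "eeeeeeaaaddd".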